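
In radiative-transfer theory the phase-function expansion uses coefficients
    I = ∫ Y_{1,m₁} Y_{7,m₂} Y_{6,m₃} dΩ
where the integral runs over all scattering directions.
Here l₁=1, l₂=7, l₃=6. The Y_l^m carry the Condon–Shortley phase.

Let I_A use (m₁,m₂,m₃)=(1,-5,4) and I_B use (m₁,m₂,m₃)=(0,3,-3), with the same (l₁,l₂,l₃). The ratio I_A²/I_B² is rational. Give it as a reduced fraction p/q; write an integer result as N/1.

33/20

l's match ⇒ only the (l;m) 3-j factors differ between A and B.
A: triangle coeff Δ(1,7,6) = 1/1365; Σ_t [0,0]: t=0:+1/14515200 = 1/14515200; (3j)²=22/455 [(1 7 6; 1 -5 4)], sign=+1
B: triangle coeff Δ(1,7,6) = 1/1365; Σ_t [1,1]: t=1:−1/2177280 = -1/2177280; (3j)²=8/273 [(1 7 6; 0 3 -3)], sign=+1
I_A²/I_B² = (22/455)/(8/273) = 33/20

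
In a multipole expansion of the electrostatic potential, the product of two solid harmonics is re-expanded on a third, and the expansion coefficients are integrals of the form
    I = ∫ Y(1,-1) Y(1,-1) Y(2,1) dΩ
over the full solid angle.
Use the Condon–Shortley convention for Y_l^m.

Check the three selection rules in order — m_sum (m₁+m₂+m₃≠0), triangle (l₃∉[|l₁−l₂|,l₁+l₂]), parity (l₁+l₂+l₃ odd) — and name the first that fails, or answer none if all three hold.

m_sum

m₁+m₂+m₃ = -1 − 1 + 1 = -1  ✗
triangle: |1−1|=0 ≤ l₃=2 ≤ 1+1=2
parity: l₁+l₂+l₃ = 4 is even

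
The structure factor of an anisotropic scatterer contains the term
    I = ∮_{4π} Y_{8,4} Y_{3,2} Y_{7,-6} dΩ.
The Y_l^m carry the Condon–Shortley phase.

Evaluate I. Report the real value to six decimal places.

-0.105265

m-sum 0 ✓  L=18 even ✓  5≤7≤11 ✓
Π(2lᵢ+1) = 17×7×15 = 1785
triangle coeff Δ(8,3,7) = 1/5290740
Σ_t [1,3]: t=1:−1/7257600 t=2:+1/2073600 t=3:−1/7257600 = 1/4838400
(3j)²=252/20995 [(8 3 7; 0 0 0)], sign=-1
Σ_t [3,4]: t=3:−1/479001600 t=4:+1/11496038400 = -23/11496038400
(3j)²=529/81396 [(8 3 7; 4 2 -6)], sign=+1
⇒ 4πI² = 11109/79781
I = (-1)√(11109/79781/(4π)) = -0.10526471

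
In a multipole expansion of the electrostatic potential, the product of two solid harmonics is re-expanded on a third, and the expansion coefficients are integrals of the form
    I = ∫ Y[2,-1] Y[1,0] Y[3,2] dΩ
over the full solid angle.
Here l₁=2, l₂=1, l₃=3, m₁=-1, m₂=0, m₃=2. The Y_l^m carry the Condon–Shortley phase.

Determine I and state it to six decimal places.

-1 + 0 + 2 = 1 ≠ 0: azimuthal integral kills it; I = 0

0.000000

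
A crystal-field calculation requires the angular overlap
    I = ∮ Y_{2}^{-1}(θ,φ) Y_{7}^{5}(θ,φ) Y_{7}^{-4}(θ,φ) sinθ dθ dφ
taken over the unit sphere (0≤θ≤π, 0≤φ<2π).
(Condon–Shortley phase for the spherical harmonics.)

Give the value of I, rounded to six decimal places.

-0.188767

Rules hold: Σm=0, L=16 even, 5≤7≤9.
N = 5·15·15 = 1125
Δ = 2!·2!·12!/17! = 1/185640
Racah Σ t=0..2: t=0:+1/2419200 t=1:−1/518400 t=2:+1/2419200 = -1/907200
⇒ 3j(2 7 7; 0 0 0)² = 56/3315, sgn +1
Racah Σ t=1..2: t=1:−1/79833600 t=2:+1/14515200 = 1/17740800
⇒ 3j(2 7 7; -1 5 -4)² = 729/30940, sgn -1
4πI² = N·(3j₀)²·(3jₘ)² = 21870/48841
I = -1·√(0.44778/4π) = -0.18876748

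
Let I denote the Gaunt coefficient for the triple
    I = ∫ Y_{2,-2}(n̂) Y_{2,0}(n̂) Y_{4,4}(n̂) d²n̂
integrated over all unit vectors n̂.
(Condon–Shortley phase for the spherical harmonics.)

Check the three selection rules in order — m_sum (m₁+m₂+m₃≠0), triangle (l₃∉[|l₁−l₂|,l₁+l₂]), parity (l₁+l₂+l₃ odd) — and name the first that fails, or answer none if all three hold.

m_sum

azimuthal sum: -2 + 0 + 4 = 2  ✗
0 ≤ 4 ≤ 4 (triangle on l)
L = 2 + 2 + 4 = 8 (even)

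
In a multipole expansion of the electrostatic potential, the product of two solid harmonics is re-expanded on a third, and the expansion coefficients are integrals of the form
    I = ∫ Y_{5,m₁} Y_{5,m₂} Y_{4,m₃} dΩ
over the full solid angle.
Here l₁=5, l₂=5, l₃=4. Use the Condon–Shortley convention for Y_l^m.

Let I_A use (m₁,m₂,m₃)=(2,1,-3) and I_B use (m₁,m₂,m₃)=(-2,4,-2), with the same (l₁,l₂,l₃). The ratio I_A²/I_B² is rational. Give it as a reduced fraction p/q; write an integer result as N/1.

1/6

Shared (l₁,l₂,l₃)=(5,5,4): N and (l;000)² cancel in I_A²/I_B².
A: Δ = 6!·4!·4!/15! = 1/3153150; Racah Σ t=2..3: t=2:+1/6912 t=3:−1/5184 = -1/20736; ⇒ 3j(5 5 4; 2 1 -3)² = 5/2574, sgn +1
B: Δ = 6!·4!·4!/15! = 1/3153150; Racah Σ t=5..6: t=5:−1/11520 t=6:+1/25920 = -1/20736; ⇒ 3j(5 5 4; -2 4 -2)² = 5/429, sgn -1
I_A²/I_B² = (5/2574)/(5/429) = 1/6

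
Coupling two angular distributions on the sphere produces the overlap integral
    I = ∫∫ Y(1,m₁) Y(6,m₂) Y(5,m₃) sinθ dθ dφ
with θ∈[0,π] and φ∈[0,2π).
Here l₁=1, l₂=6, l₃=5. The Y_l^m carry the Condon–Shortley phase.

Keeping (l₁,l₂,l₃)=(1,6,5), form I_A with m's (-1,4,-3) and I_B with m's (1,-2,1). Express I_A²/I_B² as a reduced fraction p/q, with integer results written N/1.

45/28

Same 1,6,5: normalisation and zero-m 3j drop out of the ratio.
A: Δ: 2! 0! 10! / 13! → 1/858; sum: t=2:+1/161280 = 1/161280; 3j²(1 6 5; -1 4 -3) = Δ·Π!·Σ² = 15/286  (sign +1)
B: Δ: 2! 0! 10! / 13! → 1/858; sum: t=0:+1/34560 = 1/34560; 3j²(1 6 5; 1 -2 1) = Δ·Π!·Σ² = 14/429  (sign +1)
I_A²/I_B² = (15/286)/(14/429) = 45/28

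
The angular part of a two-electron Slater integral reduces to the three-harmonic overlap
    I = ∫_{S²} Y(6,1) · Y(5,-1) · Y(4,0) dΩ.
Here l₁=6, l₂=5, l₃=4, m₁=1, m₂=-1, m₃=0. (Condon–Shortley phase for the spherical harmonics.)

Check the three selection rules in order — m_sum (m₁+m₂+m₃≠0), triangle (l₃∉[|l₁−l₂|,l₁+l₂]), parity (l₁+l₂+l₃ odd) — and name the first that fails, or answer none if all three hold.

azimuthal sum: 1 − 1 + 0 = 0  ✓
1 ≤ 4 ≤ 11 (triangle on l)  ✓
L = 6 + 5 + 4 = 15 (odd)  ✗

parity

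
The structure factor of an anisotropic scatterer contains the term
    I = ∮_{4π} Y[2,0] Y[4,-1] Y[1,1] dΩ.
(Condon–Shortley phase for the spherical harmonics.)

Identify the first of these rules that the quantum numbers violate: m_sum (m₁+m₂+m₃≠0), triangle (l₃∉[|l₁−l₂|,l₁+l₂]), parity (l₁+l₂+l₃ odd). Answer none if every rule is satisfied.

m₁+m₂+m₃ = 0 − 1 + 1 = 0  ✓
triangle: |2−4|=2 ≤ l₃=1 ≤ 2+4=6  ✗
parity: l₁+l₂+l₃ = 7 is odd

triangle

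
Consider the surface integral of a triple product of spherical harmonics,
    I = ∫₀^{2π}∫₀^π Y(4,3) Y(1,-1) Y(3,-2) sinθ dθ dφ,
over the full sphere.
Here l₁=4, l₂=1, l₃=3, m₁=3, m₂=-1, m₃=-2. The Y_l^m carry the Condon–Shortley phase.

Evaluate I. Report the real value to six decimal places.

-0.282095

m-sum 0 ✓  L=8 even ✓  3≤3≤5 ✓
Π(2lᵢ+1) = 9×3×7 = 189
triangle coeff Δ(4,1,3) = 1/252
Σ_t [1,1]: t=1:−1/36 = -1/36
(3j)²=4/63 [(4 1 3; 0 0 0)], sign=+1
Σ_t [0,0]: t=0:+1/240 = 1/240
(3j)²=1/12 [(4 1 3; 3 -1 -2)], sign=-1
⇒ 4πI² = 1/1
I = (-1)√(1/1/(4π)) = -0.28209479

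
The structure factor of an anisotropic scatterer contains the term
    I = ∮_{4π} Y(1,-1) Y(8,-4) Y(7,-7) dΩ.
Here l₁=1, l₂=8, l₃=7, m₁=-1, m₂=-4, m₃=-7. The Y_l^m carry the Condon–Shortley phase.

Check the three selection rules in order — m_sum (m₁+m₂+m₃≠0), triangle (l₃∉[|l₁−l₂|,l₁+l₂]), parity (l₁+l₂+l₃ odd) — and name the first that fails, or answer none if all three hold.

m_sum

azimuthal sum: -1 − 4 − 7 = -12  ✗
7 ≤ 7 ≤ 9 (triangle on l)
L = 1 + 8 + 7 = 16 (even)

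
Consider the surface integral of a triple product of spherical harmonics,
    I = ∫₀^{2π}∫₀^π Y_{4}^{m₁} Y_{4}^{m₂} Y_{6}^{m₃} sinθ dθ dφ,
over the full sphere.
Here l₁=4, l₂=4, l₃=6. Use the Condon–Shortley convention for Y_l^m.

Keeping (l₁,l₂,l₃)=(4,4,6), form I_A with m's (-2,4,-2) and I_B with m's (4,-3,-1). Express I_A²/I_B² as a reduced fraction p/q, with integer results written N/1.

Shared (l₁,l₂,l₃)=(4,4,6): N and (l;000)² cancel in I_A²/I_B².
A: Δ = 2!·6!·6!/15! = 1/1261260; Racah Σ t=2..2: t=2:+1/69120 = 1/69120; ⇒ 3j(4 4 6; -2 4 -2)² = 4/429, sgn +1
B: Δ = 2!·6!·6!/15! = 1/1261260; Racah Σ t=0..0: t=0:+1/172800 = 1/172800; ⇒ 3j(4 4 6; 4 -3 -1)² = 7/2145, sgn -1
I_A²/I_B² = (4/429)/(7/2145) = 20/7

20/7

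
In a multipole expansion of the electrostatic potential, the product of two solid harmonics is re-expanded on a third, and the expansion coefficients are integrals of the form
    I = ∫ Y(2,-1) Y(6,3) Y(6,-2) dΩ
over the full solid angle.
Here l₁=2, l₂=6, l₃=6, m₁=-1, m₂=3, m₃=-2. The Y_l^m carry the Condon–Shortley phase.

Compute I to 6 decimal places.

-0.140463

Checks pass: Σm=0; 14 even; l₃=6∈[4,8].
(2·2+1)(2·6+1)(2·6+1) = 845
Δ: 2! 2! 10! / 15! → 1/90090
sum: t=0:+1/69120 t=1:−1/14400 t=2:+1/69120 = -7/172800
3j²(2 6 6; 0 0 0) = Δ·Π!·Σ² = 14/715  (sign -1)
sum: t=1:−1/161280 t=2:+1/60480 = 1/96768
3j²(2 6 6; -1 3 -2) = Δ·Π!·Σ² = 15/1001  (sign +1)
combine: 4πI² = 845·14/715·15/1001 = 30/121
take √, sign -1: I = -0.14046335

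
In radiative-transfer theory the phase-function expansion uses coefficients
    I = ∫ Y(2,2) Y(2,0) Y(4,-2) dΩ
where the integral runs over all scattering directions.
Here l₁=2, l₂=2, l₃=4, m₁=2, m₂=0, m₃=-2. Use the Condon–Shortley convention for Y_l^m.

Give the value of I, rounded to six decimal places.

m-sum 0 ✓  L=8 even ✓  0≤4≤4 ✓
Π(2lᵢ+1) = 5×5×9 = 225
triangle coeff Δ(2,2,4) = 1/630
Σ_t [0,0]: t=0:+1/16 = 1/16
(3j)²=2/35 [(2 2 4; 0 0 0)], sign=+1
Σ_t [0,0]: t=0:+1/96 = 1/96
(3j)²=1/42 [(2 2 4; 2 0 -2)], sign=+1
⇒ 4πI² = 15/49
I = (+1)√(15/49/(4π)) = 0.15607835

0.156078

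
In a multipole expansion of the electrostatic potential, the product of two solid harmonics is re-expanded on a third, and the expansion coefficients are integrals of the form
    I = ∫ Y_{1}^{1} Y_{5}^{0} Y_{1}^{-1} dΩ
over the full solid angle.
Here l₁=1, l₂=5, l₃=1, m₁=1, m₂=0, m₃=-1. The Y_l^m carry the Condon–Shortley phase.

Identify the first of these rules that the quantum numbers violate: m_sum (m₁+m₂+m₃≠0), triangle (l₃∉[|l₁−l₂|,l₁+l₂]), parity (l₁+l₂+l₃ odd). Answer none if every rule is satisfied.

azimuthal sum: 1 + 0 − 1 = 0  ✓
4 ≤ 1 ≤ 6 (triangle on l)  ✗
L = 1 + 5 + 1 = 7 (odd)

triangle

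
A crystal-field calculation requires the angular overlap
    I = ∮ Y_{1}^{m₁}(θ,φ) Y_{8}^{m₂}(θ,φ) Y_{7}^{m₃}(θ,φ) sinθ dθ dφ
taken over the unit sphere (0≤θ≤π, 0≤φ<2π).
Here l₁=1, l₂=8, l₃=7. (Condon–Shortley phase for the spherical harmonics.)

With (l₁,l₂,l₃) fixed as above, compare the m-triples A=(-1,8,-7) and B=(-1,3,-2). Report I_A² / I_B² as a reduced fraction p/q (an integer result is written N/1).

Same 1,8,7: normalisation and zero-m 3j drop out of the ratio.
A: Δ: 2! 0! 14! / 17! → 1/2040; sum: t=2:+1/174356582400 = 1/174356582400; 3j²(1 8 7; -1 8 -7) = Δ·Π!·Σ² = 1/17  (sign +1)
B: Δ: 2! 0! 14! / 17! → 1/2040; sum: t=2:+1/87091200 = 1/87091200; 3j²(1 8 7; -1 3 -2) = Δ·Π!·Σ² = 11/408  (sign -1)
I_A²/I_B² = (1/17)/(11/408) = 24/11

24/11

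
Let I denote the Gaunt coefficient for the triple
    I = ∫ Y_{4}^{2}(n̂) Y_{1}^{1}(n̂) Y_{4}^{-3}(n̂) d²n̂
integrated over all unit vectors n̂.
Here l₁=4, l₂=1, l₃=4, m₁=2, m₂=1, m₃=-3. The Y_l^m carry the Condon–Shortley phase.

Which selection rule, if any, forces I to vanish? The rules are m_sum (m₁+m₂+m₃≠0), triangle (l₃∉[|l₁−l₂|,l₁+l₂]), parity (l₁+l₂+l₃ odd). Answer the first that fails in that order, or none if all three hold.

m₁+m₂+m₃ = 2 + 1 − 3 = 0  ✓
triangle: |4−1|=3 ≤ l₃=4 ≤ 4+1=5  ✓
parity: l₁+l₂+l₃ = 9 is odd  ✗

parity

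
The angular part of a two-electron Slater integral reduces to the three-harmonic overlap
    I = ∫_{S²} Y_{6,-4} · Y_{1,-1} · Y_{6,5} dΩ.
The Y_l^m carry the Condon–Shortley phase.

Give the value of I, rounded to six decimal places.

Σlᵢ=13 odd — θ-integrand is odd under cosθ→−cosθ; I=0

0.000000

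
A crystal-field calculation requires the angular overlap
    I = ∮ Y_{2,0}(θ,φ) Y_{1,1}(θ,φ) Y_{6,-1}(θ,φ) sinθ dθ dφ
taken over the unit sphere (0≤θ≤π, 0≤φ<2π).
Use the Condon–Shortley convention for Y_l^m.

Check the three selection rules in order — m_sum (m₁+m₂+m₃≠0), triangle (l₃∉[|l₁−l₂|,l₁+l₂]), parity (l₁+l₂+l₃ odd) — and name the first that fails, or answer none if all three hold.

azimuthal sum: 0 + 1 − 1 = 0  ✓
1 ≤ 6 ≤ 3 (triangle on l)  ✗
L = 2 + 1 + 6 = 9 (odd)

triangle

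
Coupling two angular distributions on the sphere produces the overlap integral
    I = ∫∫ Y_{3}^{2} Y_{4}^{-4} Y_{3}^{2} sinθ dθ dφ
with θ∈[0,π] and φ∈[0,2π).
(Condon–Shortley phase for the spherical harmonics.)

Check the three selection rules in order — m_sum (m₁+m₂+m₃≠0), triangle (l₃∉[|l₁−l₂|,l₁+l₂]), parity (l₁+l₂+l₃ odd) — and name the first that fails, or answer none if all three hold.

azimuthal sum: 2 − 4 + 2 = 0  ✓
1 ≤ 3 ≤ 7 (triangle on l)  ✓
L = 3 + 4 + 3 = 10 (even)  ✓

none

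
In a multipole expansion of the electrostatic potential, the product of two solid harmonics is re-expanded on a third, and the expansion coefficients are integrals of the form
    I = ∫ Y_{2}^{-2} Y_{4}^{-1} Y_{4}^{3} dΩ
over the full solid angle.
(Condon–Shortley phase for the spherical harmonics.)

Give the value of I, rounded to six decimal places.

0.159270

Checks pass: Σm=0; 10 even; l₃=4∈[2,6].
(2·2+1)(2·4+1)(2·4+1) = 405
Δ: 2! 2! 6! / 11! → 1/13860
sum: t=0:+1/192 t=1:−1/36 t=2:+1/192 = -5/288
3j²(2 4 4; 0 0 0) = Δ·Π!·Σ² = 20/693  (sign -1)
sum: t=2:+1/480 = 1/480
3j²(2 4 4; -2 -1 3) = Δ·Π!·Σ² = 3/110  (sign -1)
combine: 4πI² = 405·20/693·3/110 = 270/847
take √, sign +1: I = 0.15927046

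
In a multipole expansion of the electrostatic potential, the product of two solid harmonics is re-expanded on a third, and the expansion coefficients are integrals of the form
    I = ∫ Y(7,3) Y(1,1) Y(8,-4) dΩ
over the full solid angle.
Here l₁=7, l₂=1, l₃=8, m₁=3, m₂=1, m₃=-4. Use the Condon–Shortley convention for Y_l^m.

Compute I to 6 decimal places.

0.248575

Checks pass: Σm=0; 16 even; l₃=8∈[6,8].
(2·7+1)(2·1+1)(2·8+1) = 765
Δ: 0! 14! 2! / 17! → 1/2040
sum: t=0:+1/25401600 = 1/25401600
3j²(7 1 8; 0 0 0) = Δ·Π!·Σ² = 8/255  (sign +1)
sum: t=0:+1/174182400 = 1/174182400
3j²(7 1 8; 3 1 -4) = Δ·Π!·Σ² = 11/340  (sign +1)
combine: 4πI² = 765·8/255·11/340 = 66/85
take √, sign +1: I = 0.24857507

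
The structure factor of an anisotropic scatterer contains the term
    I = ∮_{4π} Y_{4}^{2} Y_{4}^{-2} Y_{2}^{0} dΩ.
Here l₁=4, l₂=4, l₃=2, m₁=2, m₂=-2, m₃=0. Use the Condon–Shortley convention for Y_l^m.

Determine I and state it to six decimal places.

0.065536

m-sum 0 ✓  L=10 even ✓  0≤2≤8 ✓
Π(2lᵢ+1) = 9×9×5 = 405
triangle coeff Δ(4,4,2) = 1/13860
Σ_t [2,4]: t=2:+1/192 t=3:−1/36 t=4:+1/192 = -5/288
(3j)²=20/693 [(4 4 2; 0 0 0)], sign=-1
Σ_t [0,2]: t=0:+1/2880 t=1:−1/120 t=2:+1/192 = -1/360
(3j)²=16/3465 [(4 4 2; 2 -2 0)], sign=-1
⇒ 4πI² = 320/5929
I = (+1)√(320/5929/(4π)) = 0.06553591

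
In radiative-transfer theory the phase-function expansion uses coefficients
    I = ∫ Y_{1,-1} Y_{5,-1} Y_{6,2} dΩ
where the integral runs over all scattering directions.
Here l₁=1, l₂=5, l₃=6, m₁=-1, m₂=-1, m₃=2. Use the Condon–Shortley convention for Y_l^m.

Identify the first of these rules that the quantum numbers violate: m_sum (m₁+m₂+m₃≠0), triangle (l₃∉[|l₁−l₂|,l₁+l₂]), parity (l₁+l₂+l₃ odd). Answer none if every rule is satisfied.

none

Σmᵢ = 0  ✓
l₃∈[|l₁−l₂|,l₁+l₂]=[4,6], have l₃=6  ✓
Σlᵢ = 12 ⇒ even  ✓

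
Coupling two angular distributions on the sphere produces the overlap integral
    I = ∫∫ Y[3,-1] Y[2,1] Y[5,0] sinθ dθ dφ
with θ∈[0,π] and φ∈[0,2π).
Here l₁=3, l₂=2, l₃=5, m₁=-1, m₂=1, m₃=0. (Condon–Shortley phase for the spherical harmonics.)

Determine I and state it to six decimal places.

Rules hold: Σm=0, L=10 even, 1≤5≤5.
N = 7·5·11 = 385
Δ = 0!·6!·4!/11! = 1/2310
Racah Σ t=0..0: t=0:+1/144 = 1/144
⇒ 3j(3 2 5; 0 0 0)² = 10/231, sgn -1
Racah Σ t=0..0: t=0:+1/288 = 1/288
⇒ 3j(3 2 5; -1 1 0)² = 5/231, sgn -1
4πI² = N·(3j₀)²·(3jₘ)² = 250/693
I = +1·√(0.36075/4π) = 0.16943318

0.169433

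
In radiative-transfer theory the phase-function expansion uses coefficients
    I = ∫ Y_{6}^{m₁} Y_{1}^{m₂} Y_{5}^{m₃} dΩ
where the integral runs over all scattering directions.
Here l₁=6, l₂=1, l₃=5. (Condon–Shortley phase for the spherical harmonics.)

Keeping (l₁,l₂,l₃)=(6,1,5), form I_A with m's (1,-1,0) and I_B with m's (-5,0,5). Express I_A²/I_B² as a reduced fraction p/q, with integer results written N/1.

21/11

l's match ⇒ only the (l;m) 3-j factors differ between A and B.
A: triangle coeff Δ(6,1,5) = 1/858; Σ_t [0,0]: t=0:+1/28800 = 1/28800; (3j)²=7/286 [(6 1 5; 1 -1 0)], sign=-1
B: triangle coeff Δ(6,1,5) = 1/858; Σ_t [1,1]: t=1:−1/3628800 = -1/3628800; (3j)²=1/78 [(6 1 5; -5 0 5)], sign=-1
I_A²/I_B² = (7/286)/(1/78) = 21/11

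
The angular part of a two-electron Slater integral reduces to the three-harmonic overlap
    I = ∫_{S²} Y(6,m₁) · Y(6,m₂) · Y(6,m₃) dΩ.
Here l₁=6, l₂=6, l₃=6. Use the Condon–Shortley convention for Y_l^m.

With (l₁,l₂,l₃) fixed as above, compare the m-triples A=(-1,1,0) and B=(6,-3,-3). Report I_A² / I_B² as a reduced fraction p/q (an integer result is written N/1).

25/231

l's match ⇒ only the (l;m) 3-j factors differ between A and B.
A: triangle coeff Δ(6,6,6) = 1/325909584; Σ_t [1,6]: t=1:−1/62208000 t=2:+1/691200 t=3:−1/82944 t=4:+1/62208 t=5:−1/276480 t=6:+1/10368000 = 1/518400; (3j)²=100/46189 [(6 6 6; -1 1 0)], sign=+1
B: triangle coeff Δ(6,6,6) = 1/325909584; Σ_t [0,0]: t=0:+1/18662400 = 1/18662400; (3j)²=84/4199 [(6 6 6; 6 -3 -3)], sign=-1
I_A²/I_B² = (100/46189)/(84/4199) = 25/231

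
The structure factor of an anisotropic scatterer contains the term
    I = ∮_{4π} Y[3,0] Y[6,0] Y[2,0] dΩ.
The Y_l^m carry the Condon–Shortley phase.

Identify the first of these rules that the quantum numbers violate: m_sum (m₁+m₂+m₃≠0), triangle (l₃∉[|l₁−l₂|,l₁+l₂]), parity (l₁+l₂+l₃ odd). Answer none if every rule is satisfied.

triangle

Σmᵢ = 0  ✓
l₃∈[|l₁−l₂|,l₁+l₂]=[3,9], have l₃=2  ✗
Σlᵢ = 11 ⇒ odd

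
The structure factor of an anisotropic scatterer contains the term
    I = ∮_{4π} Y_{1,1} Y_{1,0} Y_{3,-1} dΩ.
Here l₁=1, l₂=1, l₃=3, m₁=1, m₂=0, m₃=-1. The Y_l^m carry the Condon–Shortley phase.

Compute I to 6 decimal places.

0.000000

l₃=3 ∉ [0,2] — triangle fails ⇒ I = 0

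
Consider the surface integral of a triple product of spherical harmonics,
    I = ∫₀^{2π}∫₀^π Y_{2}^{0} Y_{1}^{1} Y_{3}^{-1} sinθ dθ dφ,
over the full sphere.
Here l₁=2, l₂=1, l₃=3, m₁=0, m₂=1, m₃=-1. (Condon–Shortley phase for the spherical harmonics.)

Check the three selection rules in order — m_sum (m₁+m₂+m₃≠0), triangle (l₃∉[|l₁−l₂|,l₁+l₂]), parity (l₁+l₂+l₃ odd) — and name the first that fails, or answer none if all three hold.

azimuthal sum: 0 + 1 − 1 = 0  ✓
1 ≤ 3 ≤ 3 (triangle on l)  ✓
L = 2 + 1 + 3 = 6 (even)  ✓

none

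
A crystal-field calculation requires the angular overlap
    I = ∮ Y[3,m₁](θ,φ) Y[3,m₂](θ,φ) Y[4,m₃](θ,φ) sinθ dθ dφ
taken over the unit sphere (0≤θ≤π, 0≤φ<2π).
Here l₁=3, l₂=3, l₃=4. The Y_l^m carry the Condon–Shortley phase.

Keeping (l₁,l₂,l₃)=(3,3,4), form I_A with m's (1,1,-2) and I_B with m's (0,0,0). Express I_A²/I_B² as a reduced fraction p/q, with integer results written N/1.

10/9

Same 3,3,4: normalisation and zero-m 3j drop out of the ratio.
A: Δ: 2! 4! 4! / 11! → 1/34650; sum: t=0:+1/192 t=1:−1/36 t=2:+1/192 = -5/288; 3j²(3 3 4; 1 1 -2) = Δ·Π!·Σ² = 20/693  (sign -1)
B: Δ: 2! 4! 4! / 11! → 1/34650; sum: t=0:+1/72 t=1:−1/16 t=2:+1/72 = -5/144; 3j²(3 3 4; 0 0 0) = Δ·Π!·Σ² = 2/77  (sign -1)
I_A²/I_B² = (20/693)/(2/77) = 10/9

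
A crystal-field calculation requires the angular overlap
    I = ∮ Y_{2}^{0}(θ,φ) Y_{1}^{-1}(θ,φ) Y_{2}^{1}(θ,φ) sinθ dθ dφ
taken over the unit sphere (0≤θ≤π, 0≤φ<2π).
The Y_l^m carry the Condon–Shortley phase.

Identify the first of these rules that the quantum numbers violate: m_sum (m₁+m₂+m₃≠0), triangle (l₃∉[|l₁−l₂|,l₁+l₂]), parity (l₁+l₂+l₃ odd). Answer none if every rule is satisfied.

parity

m₁+m₂+m₃ = 0 − 1 + 1 = 0  ✓
triangle: |2−1|=1 ≤ l₃=2 ≤ 2+1=3  ✓
parity: l₁+l₂+l₃ = 5 is odd  ✗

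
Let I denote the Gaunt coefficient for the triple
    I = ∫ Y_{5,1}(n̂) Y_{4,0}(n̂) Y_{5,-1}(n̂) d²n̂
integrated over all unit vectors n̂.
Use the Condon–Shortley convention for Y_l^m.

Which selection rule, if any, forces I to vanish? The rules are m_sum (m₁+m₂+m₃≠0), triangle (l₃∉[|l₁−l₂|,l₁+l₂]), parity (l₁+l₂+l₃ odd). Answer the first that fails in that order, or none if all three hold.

none

m₁+m₂+m₃ = 1 + 0 − 1 = 0  ✓
triangle: |5−4|=1 ≤ l₃=5 ≤ 5+4=9  ✓
parity: l₁+l₂+l₃ = 14 is even  ✓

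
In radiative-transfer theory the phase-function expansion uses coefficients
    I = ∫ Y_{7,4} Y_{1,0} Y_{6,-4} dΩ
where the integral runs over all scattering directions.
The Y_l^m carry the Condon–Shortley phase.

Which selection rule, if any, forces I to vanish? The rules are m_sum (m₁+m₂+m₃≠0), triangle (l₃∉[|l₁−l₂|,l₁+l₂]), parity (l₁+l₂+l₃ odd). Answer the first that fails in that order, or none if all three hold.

none

azimuthal sum: 4 + 0 − 4 = 0  ✓
6 ≤ 6 ≤ 8 (triangle on l)  ✓
L = 7 + 1 + 6 = 14 (even)  ✓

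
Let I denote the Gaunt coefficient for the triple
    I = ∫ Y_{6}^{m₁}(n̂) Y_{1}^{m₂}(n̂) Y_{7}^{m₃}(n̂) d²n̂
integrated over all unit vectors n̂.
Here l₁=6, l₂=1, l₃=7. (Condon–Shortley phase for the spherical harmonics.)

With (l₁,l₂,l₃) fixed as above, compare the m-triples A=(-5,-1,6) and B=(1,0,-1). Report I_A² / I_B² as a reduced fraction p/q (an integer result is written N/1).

Shared (l₁,l₂,l₃)=(6,1,7): N and (l;000)² cancel in I_A²/I_B².
A: Δ = 0!·12!·2!/15! = 1/1365; Racah Σ t=0..0: t=0:+1/79833600 = 1/79833600; ⇒ 3j(6 1 7; -5 -1 6)² = 2/35, sgn -1
B: Δ = 0!·12!·2!/15! = 1/1365; Racah Σ t=0..0: t=0:+1/604800 = 1/604800; ⇒ 3j(6 1 7; 1 0 -1)² = 16/455, sgn +1
I_A²/I_B² = (2/35)/(16/455) = 13/8

13/8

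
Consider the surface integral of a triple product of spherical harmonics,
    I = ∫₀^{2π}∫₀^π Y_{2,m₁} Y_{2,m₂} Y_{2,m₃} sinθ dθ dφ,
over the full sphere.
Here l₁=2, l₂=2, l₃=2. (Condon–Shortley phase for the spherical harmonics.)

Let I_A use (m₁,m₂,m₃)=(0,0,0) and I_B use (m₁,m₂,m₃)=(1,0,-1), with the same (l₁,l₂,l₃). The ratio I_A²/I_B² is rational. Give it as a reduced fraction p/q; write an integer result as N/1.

Shared (l₁,l₂,l₃)=(2,2,2): N and (l;000)² cancel in I_A²/I_B².
A: Δ = 2!·2!·2!/7! = 1/630; Racah Σ t=0..2: t=0:+1/8 t=1:−1/1 t=2:+1/8 = -3/4; ⇒ 3j(2 2 2; 0 0 0)² = 2/35, sgn -1
B: Δ = 2!·2!·2!/7! = 1/630; Racah Σ t=0..1: t=0:+1/4 t=1:−1/2 = -1/4; ⇒ 3j(2 2 2; 1 0 -1)² = 1/70, sgn +1
I_A²/I_B² = (2/35)/(1/70) = 4/1

4/1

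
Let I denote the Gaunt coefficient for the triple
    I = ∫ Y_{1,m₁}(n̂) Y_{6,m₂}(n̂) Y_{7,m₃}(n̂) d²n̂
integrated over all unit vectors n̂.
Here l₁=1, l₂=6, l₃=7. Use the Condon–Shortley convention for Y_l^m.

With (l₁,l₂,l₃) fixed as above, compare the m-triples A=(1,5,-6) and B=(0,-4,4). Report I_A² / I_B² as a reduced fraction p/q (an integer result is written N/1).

26/11

Shared (l₁,l₂,l₃)=(1,6,7): N and (l;000)² cancel in I_A²/I_B².
A: Δ = 0!·2!·12!/15! = 1/1365; Racah Σ t=0..0: t=0:+1/79833600 = 1/79833600; ⇒ 3j(1 6 7; 1 5 -6)² = 2/35, sgn -1
B: Δ = 0!·2!·12!/15! = 1/1365; Racah Σ t=0..0: t=0:+1/7257600 = 1/7257600; ⇒ 3j(1 6 7; 0 -4 4)² = 11/455, sgn -1
I_A²/I_B² = (2/35)/(11/455) = 26/11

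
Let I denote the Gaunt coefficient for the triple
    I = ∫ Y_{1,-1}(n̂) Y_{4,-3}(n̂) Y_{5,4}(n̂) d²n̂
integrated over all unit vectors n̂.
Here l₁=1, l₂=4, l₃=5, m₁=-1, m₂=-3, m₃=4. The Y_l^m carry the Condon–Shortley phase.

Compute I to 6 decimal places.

Rules hold: Σm=0, L=10 even, 3≤5≤5.
N = 3·9·11 = 297
Δ = 0!·2!·8!/11! = 1/495
Racah Σ t=0..0: t=0:+1/576 = 1/576
⇒ 3j(1 4 5; 0 0 0)² = 5/99, sgn -1
Racah Σ t=0..0: t=0:+1/10080 = 1/10080
⇒ 3j(1 4 5; -1 -3 4)² = 4/55, sgn -1
4πI² = N·(3j₀)²·(3jₘ)² = 12/11
I = +1·√(1.09091/4π) = 0.29463840

0.294638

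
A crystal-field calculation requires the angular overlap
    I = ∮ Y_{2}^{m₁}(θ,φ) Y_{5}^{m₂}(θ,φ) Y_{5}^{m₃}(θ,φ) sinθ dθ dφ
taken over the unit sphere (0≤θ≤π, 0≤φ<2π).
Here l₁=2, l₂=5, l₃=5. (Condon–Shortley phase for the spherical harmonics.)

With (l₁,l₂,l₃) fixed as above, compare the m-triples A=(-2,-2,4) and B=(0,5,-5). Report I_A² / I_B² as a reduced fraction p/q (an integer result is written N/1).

l's match ⇒ only the (l;m) 3-j factors differ between A and B.
A: triangle coeff Δ(2,5,5) = 1/38610; Σ_t [2,2]: t=2:+1/20160 = 1/20160; (3j)²=12/715 [(2 5 5; -2 -2 4)], sign=-1
B: triangle coeff Δ(2,5,5) = 1/38610; Σ_t [2,2]: t=2:+1/161280 = 1/161280; (3j)²=15/286 [(2 5 5; 0 5 -5)], sign=+1
I_A²/I_B² = (12/715)/(15/286) = 8/25

8/25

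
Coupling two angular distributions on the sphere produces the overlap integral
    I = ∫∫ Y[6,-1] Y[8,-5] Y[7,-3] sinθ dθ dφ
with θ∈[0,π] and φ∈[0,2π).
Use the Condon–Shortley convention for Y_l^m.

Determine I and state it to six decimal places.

0.000000

Σmᵢ = -9 ≠ 0, so the φ-integral vanishes; I = 0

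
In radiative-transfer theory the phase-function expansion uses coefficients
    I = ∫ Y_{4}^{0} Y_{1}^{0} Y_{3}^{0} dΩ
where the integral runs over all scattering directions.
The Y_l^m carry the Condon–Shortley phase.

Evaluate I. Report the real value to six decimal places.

0.246233

Checks pass: Σm=0; 8 even; l₃=3∈[3,5].
(2·4+1)(2·1+1)(2·3+1) = 189
Δ: 2! 6! 0! / 9! → 1/252
sum: t=1:−1/36 = -1/36
3j²(4 1 3; 0 0 0) = Δ·Π!·Σ² = 4/63  (sign +1)
(m-triple is (0,0,0) — same symbol as above.)
combine: 4πI² = 189·4/63·4/63 = 16/21
take √, sign +1: I = 0.24623252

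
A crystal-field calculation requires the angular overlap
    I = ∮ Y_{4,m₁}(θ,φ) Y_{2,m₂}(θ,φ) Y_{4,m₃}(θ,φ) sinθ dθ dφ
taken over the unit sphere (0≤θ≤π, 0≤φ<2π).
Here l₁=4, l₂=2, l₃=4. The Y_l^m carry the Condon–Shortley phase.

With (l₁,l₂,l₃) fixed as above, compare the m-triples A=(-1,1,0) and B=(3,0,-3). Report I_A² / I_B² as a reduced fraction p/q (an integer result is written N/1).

Shared (l₁,l₂,l₃)=(4,2,4): N and (l;000)² cancel in I_A²/I_B².
A: Δ = 2!·6!·2!/11! = 1/13860; Racah Σ t=1..2: t=1:−1/96 t=2:+1/72 = 1/288; ⇒ 3j(4 2 4; -1 1 0)² = 1/462, sgn +1
B: Δ = 2!·6!·2!/11! = 1/13860; Racah Σ t=0..1: t=0:+1/480 t=1:−1/720 = 1/1440; ⇒ 3j(4 2 4; 3 0 -3)² = 7/1980, sgn -1
I_A²/I_B² = (1/462)/(7/1980) = 30/49

30/49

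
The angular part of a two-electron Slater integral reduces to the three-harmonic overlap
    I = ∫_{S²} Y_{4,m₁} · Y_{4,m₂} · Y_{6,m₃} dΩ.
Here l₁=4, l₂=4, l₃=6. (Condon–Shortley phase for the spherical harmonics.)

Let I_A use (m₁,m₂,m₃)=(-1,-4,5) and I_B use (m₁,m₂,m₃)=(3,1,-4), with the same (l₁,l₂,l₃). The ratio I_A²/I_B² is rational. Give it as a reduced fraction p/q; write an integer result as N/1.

44/1

l's match ⇒ only the (l;m) 3-j factors differ between A and B.
A: triangle coeff Δ(4,4,6) = 1/1261260; Σ_t [0,0]: t=0:+1/172800 = 1/172800; (3j)²=2/65 [(4 4 6; -1 -4 5)], sign=-1
B: triangle coeff Δ(4,4,6) = 1/1261260; Σ_t [0,1]: t=0:+1/28800 t=1:−1/34560 = 1/172800; (3j)²=1/1430 [(4 4 6; 3 1 -4)], sign=+1
I_A²/I_B² = (2/65)/(1/1430) = 44/1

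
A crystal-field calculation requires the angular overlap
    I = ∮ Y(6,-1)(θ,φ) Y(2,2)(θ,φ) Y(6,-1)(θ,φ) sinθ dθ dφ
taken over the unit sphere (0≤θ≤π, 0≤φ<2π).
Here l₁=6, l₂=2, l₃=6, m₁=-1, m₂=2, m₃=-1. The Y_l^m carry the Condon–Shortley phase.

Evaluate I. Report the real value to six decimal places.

0.196649

m-sum 0 ✓  L=14 even ✓  4≤6≤8 ✓
Π(2lᵢ+1) = 13×5×13 = 845
triangle coeff Δ(6,2,6) = 1/90090
Σ_t [0,2]: t=0:+1/69120 t=1:−1/14400 t=2:+1/69120 = -7/172800
(3j)²=14/715 [(6 2 6; 0 0 0)], sign=-1
Σ_t [2,2]: t=2:+1/57600 = 1/57600
(3j)²=21/715 [(6 2 6; -1 2 -1)], sign=-1
⇒ 4πI² = 294/605
I = (+1)√(294/605/(4π)) = 0.19664868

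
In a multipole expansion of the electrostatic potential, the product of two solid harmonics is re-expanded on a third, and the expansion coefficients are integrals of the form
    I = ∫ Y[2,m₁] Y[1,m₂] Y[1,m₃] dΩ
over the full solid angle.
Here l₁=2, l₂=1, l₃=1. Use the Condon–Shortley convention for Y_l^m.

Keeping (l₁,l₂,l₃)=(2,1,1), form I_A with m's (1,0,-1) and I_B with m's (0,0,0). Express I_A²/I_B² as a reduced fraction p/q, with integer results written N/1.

3/4

Shared (l₁,l₂,l₃)=(2,1,1): N and (l;000)² cancel in I_A²/I_B².
A: Δ = 2!·2!·0!/5! = 1/30; Racah Σ t=1..1: t=1:−1/2 = -1/2; ⇒ 3j(2 1 1; 1 0 -1)² = 1/10, sgn -1
B: Δ = 2!·2!·0!/5! = 1/30; Racah Σ t=1..1: t=1:−1/1 = -1/1; ⇒ 3j(2 1 1; 0 0 0)² = 2/15, sgn +1
I_A²/I_B² = (1/10)/(2/15) = 3/4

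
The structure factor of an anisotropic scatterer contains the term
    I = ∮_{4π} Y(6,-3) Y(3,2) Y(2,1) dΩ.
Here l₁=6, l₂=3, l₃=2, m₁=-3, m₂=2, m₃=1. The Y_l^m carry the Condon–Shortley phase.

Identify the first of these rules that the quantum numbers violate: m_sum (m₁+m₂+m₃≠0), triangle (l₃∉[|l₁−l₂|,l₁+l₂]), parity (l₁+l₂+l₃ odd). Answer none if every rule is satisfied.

triangle

Σmᵢ = 0  ✓
l₃∈[|l₁−l₂|,l₁+l₂]=[3,9], have l₃=2  ✗
Σlᵢ = 11 ⇒ odd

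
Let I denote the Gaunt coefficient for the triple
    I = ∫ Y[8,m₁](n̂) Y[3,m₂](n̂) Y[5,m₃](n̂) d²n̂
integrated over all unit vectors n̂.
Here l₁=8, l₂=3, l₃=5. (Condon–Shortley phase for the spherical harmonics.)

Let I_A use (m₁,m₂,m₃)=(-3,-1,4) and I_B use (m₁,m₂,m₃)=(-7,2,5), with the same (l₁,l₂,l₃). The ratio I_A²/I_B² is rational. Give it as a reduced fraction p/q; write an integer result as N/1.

Same 8,3,5: normalisation and zero-m 3j drop out of the ratio.
A: Δ: 6! 10! 0! / 17! → 1/136136; sum: t=2:+1/17418240 = 1/17418240; 3j²(8 3 5; -3 -1 4) = Δ·Π!·Σ² = 25/12376  (sign -1)
B: Δ: 6! 10! 0! / 17! → 1/136136; sum: t=5:−1/435456000 = -1/435456000; 3j²(8 3 5; -7 2 5) = Δ·Π!·Σ² = 3/136  (sign -1)
I_A²/I_B² = (25/12376)/(3/136) = 25/273

25/273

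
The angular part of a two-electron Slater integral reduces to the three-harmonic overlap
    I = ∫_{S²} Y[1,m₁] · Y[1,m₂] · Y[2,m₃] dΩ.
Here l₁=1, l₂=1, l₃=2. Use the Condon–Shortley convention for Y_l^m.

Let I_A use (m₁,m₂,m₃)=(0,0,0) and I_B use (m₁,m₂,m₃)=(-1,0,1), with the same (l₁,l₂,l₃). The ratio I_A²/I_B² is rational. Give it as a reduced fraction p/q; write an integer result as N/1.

4/3

l's match ⇒ only the (l;m) 3-j factors differ between A and B.
A: triangle coeff Δ(1,1,2) = 1/30; Σ_t [0,0]: t=0:+1/1 = 1/1; (3j)²=2/15 [(1 1 2; 0 0 0)], sign=+1
B: triangle coeff Δ(1,1,2) = 1/30; Σ_t [0,0]: t=0:+1/2 = 1/2; (3j)²=1/10 [(1 1 2; -1 0 1)], sign=-1
I_A²/I_B² = (2/15)/(1/10) = 4/3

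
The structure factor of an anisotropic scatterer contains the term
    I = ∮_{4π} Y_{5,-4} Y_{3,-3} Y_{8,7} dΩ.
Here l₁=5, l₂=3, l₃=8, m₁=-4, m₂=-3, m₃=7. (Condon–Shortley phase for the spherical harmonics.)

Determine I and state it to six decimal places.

-0.297017

m-sum 0 ✓  L=16 even ✓  2≤8≤8 ✓
Π(2lᵢ+1) = 11×7×17 = 1309
triangle coeff Δ(5,3,8) = 1/136136
Σ_t [0,0]: t=0:+1/518400 = 1/518400
(3j)²=56/2431 [(5 3 8; 0 0 0)], sign=+1
Σ_t [0,0]: t=0:+1/261273600 = 1/261273600
(3j)²=5/136 [(5 3 8; -4 -3 7)], sign=-1
⇒ 4πI² = 245/221
I = (-1)√(245/221/(4π)) = -0.29701746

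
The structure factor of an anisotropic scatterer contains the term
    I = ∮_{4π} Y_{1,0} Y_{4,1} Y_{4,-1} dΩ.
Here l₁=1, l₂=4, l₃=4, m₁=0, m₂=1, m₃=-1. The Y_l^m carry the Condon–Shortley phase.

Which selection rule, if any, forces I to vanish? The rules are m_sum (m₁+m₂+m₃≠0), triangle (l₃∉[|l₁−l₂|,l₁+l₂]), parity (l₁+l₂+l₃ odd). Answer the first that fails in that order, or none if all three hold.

parity

m₁+m₂+m₃ = 0 + 1 − 1 = 0  ✓
triangle: |1−4|=3 ≤ l₃=4 ≤ 1+4=5  ✓
parity: l₁+l₂+l₃ = 9 is odd  ✗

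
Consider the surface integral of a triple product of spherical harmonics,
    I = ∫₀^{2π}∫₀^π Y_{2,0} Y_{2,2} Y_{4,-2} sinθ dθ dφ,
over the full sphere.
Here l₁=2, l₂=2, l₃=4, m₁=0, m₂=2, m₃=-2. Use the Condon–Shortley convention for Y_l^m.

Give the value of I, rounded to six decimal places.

0.156078

Checks pass: Σm=0; 8 even; l₃=4∈[0,4].
(2·2+1)(2·2+1)(2·4+1) = 225
Δ: 0! 4! 4! / 9! → 1/630
sum: t=0:+1/16 = 1/16
3j²(2 2 4; 0 0 0) = Δ·Π!·Σ² = 2/35  (sign +1)
sum: t=0:+1/96 = 1/96
3j²(2 2 4; 0 2 -2) = Δ·Π!·Σ² = 1/42  (sign +1)
combine: 4πI² = 225·2/35·1/42 = 15/49
take √, sign +1: I = 0.15607835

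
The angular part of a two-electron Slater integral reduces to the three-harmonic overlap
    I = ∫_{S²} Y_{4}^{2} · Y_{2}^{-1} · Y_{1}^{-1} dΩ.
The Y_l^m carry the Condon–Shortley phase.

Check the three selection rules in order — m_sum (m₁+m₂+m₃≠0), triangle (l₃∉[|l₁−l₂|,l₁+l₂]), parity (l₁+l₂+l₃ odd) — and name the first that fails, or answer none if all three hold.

triangle

azimuthal sum: 2 − 1 − 1 = 0  ✓
2 ≤ 1 ≤ 6 (triangle on l)  ✗
L = 4 + 2 + 1 = 7 (odd)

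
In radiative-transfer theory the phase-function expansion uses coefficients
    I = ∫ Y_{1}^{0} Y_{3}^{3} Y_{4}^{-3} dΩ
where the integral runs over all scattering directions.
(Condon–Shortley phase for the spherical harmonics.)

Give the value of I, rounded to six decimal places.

-0.162868

Rules hold: Σm=0, L=8 even, 2≤4≤4.
N = 3·7·9 = 189
Δ = 0!·2!·6!/9! = 1/252
Racah Σ t=0..0: t=0:+1/36 = 1/36
⇒ 3j(1 3 4; 0 0 0)² = 4/63, sgn +1
Racah Σ t=0..0: t=0:+1/720 = 1/720
⇒ 3j(1 3 4; 0 3 -3)² = 1/36, sgn -1
4πI² = N·(3j₀)²·(3jₘ)² = 1/3
I = -1·√(0.333333/4π) = -0.16286750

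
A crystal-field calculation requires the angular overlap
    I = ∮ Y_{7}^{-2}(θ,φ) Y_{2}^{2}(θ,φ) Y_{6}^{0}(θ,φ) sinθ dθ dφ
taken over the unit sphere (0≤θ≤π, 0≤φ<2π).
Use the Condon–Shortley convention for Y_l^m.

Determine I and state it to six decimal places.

L=15 odd ⇒ parity kills the (l;000) factor ⇒ I = 0

0.000000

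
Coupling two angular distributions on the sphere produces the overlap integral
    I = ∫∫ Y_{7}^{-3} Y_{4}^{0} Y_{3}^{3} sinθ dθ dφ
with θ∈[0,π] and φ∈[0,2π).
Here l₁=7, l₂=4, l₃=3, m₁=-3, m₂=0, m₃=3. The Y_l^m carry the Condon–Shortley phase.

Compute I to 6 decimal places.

-0.097643

m-sum 0 ✓  L=14 even ✓  3≤3≤11 ✓
Π(2lᵢ+1) = 15×9×7 = 945
triangle coeff Δ(7,4,3) = 1/45045
Σ_t [4,4]: t=4:+1/20736 = 1/20736
(3j)²=35/1287 [(7 4 3; 0 0 0)], sign=-1
Σ_t [4,4]: t=4:+1/414720 = 1/414720
(3j)²=2/429 [(7 4 3; -3 0 3)], sign=+1
⇒ 4πI² = 2450/20449
I = (-1)√(2450/20449/(4π)) = -0.09764322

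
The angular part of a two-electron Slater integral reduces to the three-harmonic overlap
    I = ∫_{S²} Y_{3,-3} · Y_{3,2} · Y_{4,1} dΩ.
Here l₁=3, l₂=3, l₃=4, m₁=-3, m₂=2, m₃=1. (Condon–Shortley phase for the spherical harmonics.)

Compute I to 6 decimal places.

0.140463

m-sum 0 ✓  L=10 even ✓  0≤4≤6 ✓
Π(2lᵢ+1) = 7×7×9 = 441
triangle coeff Δ(3,3,4) = 1/34650
Σ_t [0,2]: t=0:+1/72 t=1:−1/16 t=2:+1/72 = -5/144
(3j)²=2/77 [(3 3 4; 0 0 0)], sign=-1
Σ_t [2,2]: t=2:+1/288 = 1/288
(3j)²=5/231 [(3 3 4; -3 2 1)], sign=-1
⇒ 4πI² = 30/121
I = (+1)√(30/121/(4π)) = 0.14046335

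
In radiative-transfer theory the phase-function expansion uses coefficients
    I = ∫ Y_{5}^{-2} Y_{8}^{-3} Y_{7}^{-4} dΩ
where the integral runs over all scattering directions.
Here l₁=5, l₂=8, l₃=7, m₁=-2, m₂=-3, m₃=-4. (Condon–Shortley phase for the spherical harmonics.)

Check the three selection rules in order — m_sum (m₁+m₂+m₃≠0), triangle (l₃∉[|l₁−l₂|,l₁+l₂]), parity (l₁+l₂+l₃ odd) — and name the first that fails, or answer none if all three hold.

Σmᵢ = -9  ✗
l₃∈[|l₁−l₂|,l₁+l₂]=[3,13], have l₃=7
Σlᵢ = 20 ⇒ even

m_sum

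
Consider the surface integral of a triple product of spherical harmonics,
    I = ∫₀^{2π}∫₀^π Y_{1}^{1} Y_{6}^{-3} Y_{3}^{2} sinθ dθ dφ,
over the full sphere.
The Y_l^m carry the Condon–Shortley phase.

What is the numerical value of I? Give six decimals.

0.000000

l₃=3 ∉ [5,7] — triangle fails ⇒ I = 0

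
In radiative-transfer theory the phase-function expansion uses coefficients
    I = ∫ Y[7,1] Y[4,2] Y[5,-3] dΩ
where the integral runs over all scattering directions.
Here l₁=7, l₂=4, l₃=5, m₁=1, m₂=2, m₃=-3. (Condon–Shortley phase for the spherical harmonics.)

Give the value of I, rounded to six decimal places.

Checks pass: Σm=0; 16 even; l₃=5∈[3,11].
(2·7+1)(2·4+1)(2·5+1) = 1485
Δ: 6! 8! 2! / 17! → 1/6126120
sum: t=2:+1/69120 t=3:−1/20736 t=4:+1/69120 = -1/51840
3j²(7 4 5; 0 0 0) = Δ·Π!·Σ² = 280/21879  (sign +1)
sum: t=4:+1/138240 t=5:−1/604800 t=6:+1/58060800 = 13/2322432
3j²(7 4 5; 1 2 -3) = Δ·Π!·Σ² = 1625/94248  (sign +1)
combine: 4πI² = 1485·280/21879·1625/94248 = 3125/9537
take √, sign +1: I = 0.16147831

0.161478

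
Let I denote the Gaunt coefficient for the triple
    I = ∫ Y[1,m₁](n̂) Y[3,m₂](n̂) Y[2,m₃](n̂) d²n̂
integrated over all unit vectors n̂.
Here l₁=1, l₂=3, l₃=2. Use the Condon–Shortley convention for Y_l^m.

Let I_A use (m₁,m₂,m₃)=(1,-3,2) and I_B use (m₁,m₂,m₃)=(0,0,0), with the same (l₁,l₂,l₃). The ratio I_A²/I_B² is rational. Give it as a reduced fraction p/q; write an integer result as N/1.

Same 1,3,2: normalisation and zero-m 3j drop out of the ratio.
A: Δ: 2! 0! 4! / 7! → 1/105; sum: t=0:+1/48 = 1/48; 3j²(1 3 2; 1 -3 2) = Δ·Π!·Σ² = 1/7  (sign +1)
B: Δ: 2! 0! 4! / 7! → 1/105; sum: t=1:−1/4 = -1/4; 3j²(1 3 2; 0 0 0) = Δ·Π!·Σ² = 3/35  (sign -1)
I_A²/I_B² = (1/7)/(3/35) = 5/3

5/3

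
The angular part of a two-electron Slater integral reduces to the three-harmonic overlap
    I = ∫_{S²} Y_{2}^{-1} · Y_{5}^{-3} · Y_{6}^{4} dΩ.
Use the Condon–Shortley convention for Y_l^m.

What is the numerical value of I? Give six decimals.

0.000000

L=13 odd ⇒ parity kills the (l;000) factor ⇒ I = 0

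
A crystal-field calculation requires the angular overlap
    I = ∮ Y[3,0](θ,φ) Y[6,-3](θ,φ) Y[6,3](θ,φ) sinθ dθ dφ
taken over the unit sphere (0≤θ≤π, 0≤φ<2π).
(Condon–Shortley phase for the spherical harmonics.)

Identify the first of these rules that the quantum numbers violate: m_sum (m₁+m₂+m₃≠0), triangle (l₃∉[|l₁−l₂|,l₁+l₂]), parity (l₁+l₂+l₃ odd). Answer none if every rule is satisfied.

m₁+m₂+m₃ = 0 − 3 + 3 = 0  ✓
triangle: |3−6|=3 ≤ l₃=6 ≤ 3+6=9  ✓
parity: l₁+l₂+l₃ = 15 is odd  ✗

parity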